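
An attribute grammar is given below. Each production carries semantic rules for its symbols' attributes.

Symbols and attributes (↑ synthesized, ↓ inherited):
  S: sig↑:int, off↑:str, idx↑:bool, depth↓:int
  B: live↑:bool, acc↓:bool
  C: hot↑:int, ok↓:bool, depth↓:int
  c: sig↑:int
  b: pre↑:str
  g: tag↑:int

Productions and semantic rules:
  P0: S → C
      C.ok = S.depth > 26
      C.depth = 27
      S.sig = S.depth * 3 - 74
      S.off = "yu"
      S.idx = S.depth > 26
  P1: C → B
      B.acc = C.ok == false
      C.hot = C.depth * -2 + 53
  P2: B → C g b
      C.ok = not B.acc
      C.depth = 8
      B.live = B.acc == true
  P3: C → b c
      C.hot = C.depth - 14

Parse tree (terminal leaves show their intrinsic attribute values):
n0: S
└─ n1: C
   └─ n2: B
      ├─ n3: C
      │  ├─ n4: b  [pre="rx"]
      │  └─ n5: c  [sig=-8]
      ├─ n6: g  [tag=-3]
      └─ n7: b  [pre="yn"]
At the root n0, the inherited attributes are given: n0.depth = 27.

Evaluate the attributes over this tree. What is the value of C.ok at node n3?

true

1. n0.depth = 27  [given at root]
2. n1.ok = true  [S.depth > 26]
3. n1.depth = 27  [27]
4. n2.acc = false  [C.ok == false]
5. n3.ok = true  [not B.acc]
6. n3.depth = 8  [8]
7. n4.pre = "rx"  [terminal]
8. n5.sig = -8  [terminal]
9. n3.hot = -6  [C.depth - 14]
10. n6.tag = -3  [terminal]
11. n7.pre = "yn"  [terminal]
12. n2.live = false  [B.acc == true]
13. n1.hot = -1  [C.depth * -2 + 53]
14. n0.sig = 7  [S.depth * 3 - 74]
15. n0.off = "yu"  ["yu"]
16. n0.idx = true  [S.depth > 26]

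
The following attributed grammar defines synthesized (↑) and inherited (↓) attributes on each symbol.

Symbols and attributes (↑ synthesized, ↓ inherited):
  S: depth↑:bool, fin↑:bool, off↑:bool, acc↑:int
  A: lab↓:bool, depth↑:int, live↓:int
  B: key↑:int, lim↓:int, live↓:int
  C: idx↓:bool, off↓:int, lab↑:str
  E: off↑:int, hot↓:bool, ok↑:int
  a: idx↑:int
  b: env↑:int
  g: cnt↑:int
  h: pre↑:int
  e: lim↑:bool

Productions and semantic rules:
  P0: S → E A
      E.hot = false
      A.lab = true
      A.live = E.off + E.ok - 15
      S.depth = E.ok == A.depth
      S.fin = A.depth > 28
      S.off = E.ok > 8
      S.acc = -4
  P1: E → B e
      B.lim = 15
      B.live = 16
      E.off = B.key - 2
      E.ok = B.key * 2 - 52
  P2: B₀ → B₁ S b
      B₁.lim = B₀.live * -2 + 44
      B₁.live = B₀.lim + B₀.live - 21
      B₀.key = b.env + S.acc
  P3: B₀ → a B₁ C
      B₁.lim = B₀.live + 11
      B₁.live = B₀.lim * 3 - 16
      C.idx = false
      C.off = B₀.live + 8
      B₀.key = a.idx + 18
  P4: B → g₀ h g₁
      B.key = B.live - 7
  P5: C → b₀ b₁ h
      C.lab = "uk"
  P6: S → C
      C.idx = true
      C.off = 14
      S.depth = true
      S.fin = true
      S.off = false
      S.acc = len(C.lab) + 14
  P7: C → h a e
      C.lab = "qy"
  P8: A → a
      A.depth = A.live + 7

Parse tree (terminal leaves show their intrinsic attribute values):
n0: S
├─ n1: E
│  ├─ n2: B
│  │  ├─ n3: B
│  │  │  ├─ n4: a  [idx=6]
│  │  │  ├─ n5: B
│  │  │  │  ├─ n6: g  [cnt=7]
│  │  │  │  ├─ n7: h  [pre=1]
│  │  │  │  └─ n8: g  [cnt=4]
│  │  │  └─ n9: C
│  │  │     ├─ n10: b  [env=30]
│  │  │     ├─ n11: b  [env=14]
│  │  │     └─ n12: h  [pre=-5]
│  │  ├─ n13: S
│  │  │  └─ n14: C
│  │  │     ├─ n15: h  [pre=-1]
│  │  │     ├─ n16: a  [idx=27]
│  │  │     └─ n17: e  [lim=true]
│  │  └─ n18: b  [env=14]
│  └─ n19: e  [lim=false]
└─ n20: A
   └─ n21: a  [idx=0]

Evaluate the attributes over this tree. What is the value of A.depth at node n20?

28

1. n1.hot = false  [false]
2. n2.lim = 15  [15]
3. n2.live = 16  [16]
4. n3.lim = 12  [B₀.live * -2 + 44]
5. n3.live = 10  [B₀.lim + B₀.live - 21]
6. n4.idx = 6  [terminal]
7. n5.lim = 21  [B₀.live + 11]
8. n5.live = 20  [B₀.lim * 3 - 16]
9. n6.cnt = 7  [terminal]
10. n7.pre = 1  [terminal]
11. n8.cnt = 4  [terminal]
12. n5.key = 13  [B.live - 7]
13. n9.idx = false  [false]
14. n9.off = 18  [B₀.live + 8]
15. n10.env = 30  [terminal]
16. n11.env = 14  [terminal]
17. n12.pre = -5  [terminal]
18. n9.lab = "uk"  ["uk"]
19. n3.key = 24  [a.idx + 18]
20. n14.idx = true  [true]
21. n14.off = 14  [14]
22. n15.pre = -1  [terminal]
23. n16.idx = 27  [terminal]
24. n17.lim = true  [terminal]
25. n14.lab = "qy"  ["qy"]
26. n13.depth = true  [true]
27. n13.fin = true  [true]
28. n13.off = false  [false]
29. n13.acc = 16  [len(C.lab) + 14]
30. n18.env = 14  [terminal]
31. n2.key = 30  [b.env + S.acc]
32. n19.lim = false  [terminal]
33. n1.off = 28  [B.key - 2]
34. n1.ok = 8  [B.key * 2 - 52]
35. n20.lab = true  [true]
36. n20.live = 21  [E.off + E.ok - 15]
37. n21.idx = 0  [terminal]
38. n20.depth = 28  [A.live + 7]
39. n0.depth = false  [E.ok == A.depth]
40. n0.fin = false  [A.depth > 28]
41. n0.off = false  [E.ok > 8]
42. n0.acc = -4  [-4]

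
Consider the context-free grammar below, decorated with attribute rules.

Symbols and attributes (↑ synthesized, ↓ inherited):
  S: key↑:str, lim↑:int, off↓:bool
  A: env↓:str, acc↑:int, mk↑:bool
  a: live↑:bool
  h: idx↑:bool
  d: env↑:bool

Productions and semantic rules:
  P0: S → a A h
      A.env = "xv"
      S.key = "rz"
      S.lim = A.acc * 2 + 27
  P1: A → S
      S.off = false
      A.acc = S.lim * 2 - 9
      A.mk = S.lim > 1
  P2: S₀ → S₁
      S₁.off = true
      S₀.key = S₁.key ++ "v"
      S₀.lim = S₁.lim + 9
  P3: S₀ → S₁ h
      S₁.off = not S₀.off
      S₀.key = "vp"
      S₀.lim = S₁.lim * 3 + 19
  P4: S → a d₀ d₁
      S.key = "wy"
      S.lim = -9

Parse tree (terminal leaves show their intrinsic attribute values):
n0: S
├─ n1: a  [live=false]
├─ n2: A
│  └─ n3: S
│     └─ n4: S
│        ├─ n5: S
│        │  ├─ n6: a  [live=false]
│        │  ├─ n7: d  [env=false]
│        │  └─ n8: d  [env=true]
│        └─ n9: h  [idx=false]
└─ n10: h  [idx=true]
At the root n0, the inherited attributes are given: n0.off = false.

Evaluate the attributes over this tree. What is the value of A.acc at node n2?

1. n0.off = false  [given at root]
2. n1.live = false  [terminal]
3. n2.env = "xv"  ["xv"]
4. n3.off = false  [false]
5. n4.off = true  [true]
6. n5.off = false  [not S₀.off]
7. n6.live = false  [terminal]
8. n7.env = false  [terminal]
9. n8.env = true  [terminal]
10. n5.key = "wy"  ["wy"]
11. n5.lim = -9  [-9]
12. n9.idx = false  [terminal]
13. n4.key = "vp"  ["vp"]
14. n4.lim = -8  [S₁.lim * 3 + 19]
15. n3.key = "vpv"  [S₁.key ++ "v"]
16. n3.lim = 1  [S₁.lim + 9]
17. n2.acc = -7  [S.lim * 2 - 9]
18. n2.mk = false  [S.lim > 1]
19. n10.idx = true  [terminal]
20. n0.key = "rz"  ["rz"]
21. n0.lim = 13  [A.acc * 2 + 27]

-7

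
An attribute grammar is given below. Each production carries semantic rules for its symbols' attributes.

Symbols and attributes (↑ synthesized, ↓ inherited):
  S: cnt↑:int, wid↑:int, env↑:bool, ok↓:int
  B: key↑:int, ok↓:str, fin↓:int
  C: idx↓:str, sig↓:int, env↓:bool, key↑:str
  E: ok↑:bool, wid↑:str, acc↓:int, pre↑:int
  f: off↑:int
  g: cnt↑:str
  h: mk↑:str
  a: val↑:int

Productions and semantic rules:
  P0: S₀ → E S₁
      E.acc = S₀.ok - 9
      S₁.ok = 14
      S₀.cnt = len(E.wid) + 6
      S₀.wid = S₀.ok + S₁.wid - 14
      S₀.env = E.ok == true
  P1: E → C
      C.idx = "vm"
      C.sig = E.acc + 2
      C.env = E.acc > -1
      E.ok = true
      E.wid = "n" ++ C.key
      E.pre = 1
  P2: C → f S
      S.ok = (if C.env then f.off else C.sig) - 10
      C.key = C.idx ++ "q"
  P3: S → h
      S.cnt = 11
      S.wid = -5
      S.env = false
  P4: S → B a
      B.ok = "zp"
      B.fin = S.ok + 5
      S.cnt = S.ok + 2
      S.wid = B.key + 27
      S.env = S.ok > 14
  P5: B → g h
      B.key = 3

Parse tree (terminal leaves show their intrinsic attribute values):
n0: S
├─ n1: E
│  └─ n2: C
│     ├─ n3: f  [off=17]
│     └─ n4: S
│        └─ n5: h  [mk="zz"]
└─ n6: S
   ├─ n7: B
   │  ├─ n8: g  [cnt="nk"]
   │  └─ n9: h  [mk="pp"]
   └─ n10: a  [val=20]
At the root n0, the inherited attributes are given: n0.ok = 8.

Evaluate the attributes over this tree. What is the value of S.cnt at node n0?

10

1. n0.ok = 8  [given at root]
2. n1.acc = -1  [S₀.ok - 9]
3. n2.idx = "vm"  ["vm"]
4. n2.sig = 1  [E.acc + 2]
5. n2.env = false  [E.acc > -1]
6. n3.off = 17  [terminal]
7. n4.ok = -9  [(if C.env then f.off else C.sig) - 10]
8. n5.mk = "zz"  [terminal]
9. n4.cnt = 11  [11]
10. n4.wid = -5  [-5]
11. n4.env = false  [false]
12. n2.key = "vmq"  [C.idx ++ "q"]
13. n1.ok = true  [true]
14. n1.wid = "nvmq"  ["n" ++ C.key]
15. n1.pre = 1  [1]
16. n6.ok = 14  [14]
17. n7.ok = "zp"  ["zp"]
18. n7.fin = 19  [S.ok + 5]
19. n8.cnt = "nk"  [terminal]
20. n9.mk = "pp"  [terminal]
21. n7.key = 3  [3]
22. n10.val = 20  [terminal]
23. n6.cnt = 16  [S.ok + 2]
24. n6.wid = 30  [B.key + 27]
25. n6.env = false  [S.ok > 14]
26. n0.cnt = 10  [len(E.wid) + 6]
27. n0.wid = 24  [S₀.ok + S₁.wid - 14]
28. n0.env = true  [E.ok == true]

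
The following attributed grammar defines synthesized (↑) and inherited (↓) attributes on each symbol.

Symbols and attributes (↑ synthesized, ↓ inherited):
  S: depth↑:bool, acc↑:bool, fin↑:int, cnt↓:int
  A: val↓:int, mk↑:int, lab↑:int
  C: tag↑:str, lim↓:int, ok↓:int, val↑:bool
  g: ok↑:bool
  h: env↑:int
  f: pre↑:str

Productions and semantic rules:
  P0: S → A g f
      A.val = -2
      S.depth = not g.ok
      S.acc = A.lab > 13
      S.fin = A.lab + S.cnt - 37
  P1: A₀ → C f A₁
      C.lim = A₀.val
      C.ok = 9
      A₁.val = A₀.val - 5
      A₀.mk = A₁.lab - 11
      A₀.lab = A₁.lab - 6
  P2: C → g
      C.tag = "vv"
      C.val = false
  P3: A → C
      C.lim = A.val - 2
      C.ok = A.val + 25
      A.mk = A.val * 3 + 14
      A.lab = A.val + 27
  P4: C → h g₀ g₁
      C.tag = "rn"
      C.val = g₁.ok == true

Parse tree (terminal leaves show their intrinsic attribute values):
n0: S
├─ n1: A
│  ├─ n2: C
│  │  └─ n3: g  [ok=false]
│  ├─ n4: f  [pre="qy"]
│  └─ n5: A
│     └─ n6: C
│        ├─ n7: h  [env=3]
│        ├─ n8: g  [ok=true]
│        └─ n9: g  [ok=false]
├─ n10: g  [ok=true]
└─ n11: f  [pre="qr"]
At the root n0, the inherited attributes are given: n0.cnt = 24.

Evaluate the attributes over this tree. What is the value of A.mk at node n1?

1. n0.cnt = 24  [given at root]
2. n1.val = -2  [-2]
3. n2.lim = -2  [A₀.val]
4. n2.ok = 9  [9]
5. n3.ok = false  [terminal]
6. n2.tag = "vv"  ["vv"]
7. n2.val = false  [false]
8. n4.pre = "qy"  [terminal]
9. n5.val = -7  [A₀.val - 5]
10. n6.lim = -9  [A.val - 2]
11. n6.ok = 18  [A.val + 25]
12. n7.env = 3  [terminal]
13. n8.ok = true  [terminal]
14. n9.ok = false  [terminal]
15. n6.tag = "rn"  ["rn"]
16. n6.val = false  [g₁.ok == true]
17. n5.mk = -7  [A.val * 3 + 14]
18. n5.lab = 20  [A.val + 27]
19. n1.mk = 9  [A₁.lab - 11]
20. n1.lab = 14  [A₁.lab - 6]
21. n10.ok = true  [terminal]
22. n11.pre = "qr"  [terminal]
23. n0.depth = false  [not g.ok]
24. n0.acc = true  [A.lab > 13]
25. n0.fin = 1  [A.lab + S.cnt - 37]

9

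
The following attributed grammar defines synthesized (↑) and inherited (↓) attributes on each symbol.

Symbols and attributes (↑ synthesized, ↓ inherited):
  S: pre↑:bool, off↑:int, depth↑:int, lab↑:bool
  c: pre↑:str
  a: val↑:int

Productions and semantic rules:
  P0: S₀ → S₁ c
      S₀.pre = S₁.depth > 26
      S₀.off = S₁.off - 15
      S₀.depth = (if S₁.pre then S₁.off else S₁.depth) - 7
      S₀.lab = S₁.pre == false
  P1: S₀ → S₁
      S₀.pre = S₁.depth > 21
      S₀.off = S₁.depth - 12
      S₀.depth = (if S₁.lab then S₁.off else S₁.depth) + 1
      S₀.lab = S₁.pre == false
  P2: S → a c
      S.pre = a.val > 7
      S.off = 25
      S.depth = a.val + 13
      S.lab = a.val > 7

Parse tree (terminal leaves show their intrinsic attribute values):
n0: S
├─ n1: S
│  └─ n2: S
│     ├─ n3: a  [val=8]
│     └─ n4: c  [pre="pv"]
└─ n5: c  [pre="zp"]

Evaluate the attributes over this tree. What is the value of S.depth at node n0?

19

1. n3.val = 8  [terminal]
2. n4.pre = "pv"  [terminal]
3. n2.pre = true  [a.val > 7]
4. n2.off = 25  [25]
5. n2.depth = 21  [a.val + 13]
6. n2.lab = true  [a.val > 7]
7. n1.pre = false  [S₁.depth > 21]
8. n1.off = 9  [S₁.depth - 12]
9. n1.depth = 26  [(if S₁.lab then S₁.off else S₁.depth) + 1]
10. n1.lab = false  [S₁.pre == false]
11. n5.pre = "zp"  [terminal]
12. n0.pre = false  [S₁.depth > 26]
13. n0.off = -6  [S₁.off - 15]
14. n0.depth = 19  [(if S₁.pre then S₁.off else S₁.depth) - 7]
15. n0.lab = true  [S₁.pre == false]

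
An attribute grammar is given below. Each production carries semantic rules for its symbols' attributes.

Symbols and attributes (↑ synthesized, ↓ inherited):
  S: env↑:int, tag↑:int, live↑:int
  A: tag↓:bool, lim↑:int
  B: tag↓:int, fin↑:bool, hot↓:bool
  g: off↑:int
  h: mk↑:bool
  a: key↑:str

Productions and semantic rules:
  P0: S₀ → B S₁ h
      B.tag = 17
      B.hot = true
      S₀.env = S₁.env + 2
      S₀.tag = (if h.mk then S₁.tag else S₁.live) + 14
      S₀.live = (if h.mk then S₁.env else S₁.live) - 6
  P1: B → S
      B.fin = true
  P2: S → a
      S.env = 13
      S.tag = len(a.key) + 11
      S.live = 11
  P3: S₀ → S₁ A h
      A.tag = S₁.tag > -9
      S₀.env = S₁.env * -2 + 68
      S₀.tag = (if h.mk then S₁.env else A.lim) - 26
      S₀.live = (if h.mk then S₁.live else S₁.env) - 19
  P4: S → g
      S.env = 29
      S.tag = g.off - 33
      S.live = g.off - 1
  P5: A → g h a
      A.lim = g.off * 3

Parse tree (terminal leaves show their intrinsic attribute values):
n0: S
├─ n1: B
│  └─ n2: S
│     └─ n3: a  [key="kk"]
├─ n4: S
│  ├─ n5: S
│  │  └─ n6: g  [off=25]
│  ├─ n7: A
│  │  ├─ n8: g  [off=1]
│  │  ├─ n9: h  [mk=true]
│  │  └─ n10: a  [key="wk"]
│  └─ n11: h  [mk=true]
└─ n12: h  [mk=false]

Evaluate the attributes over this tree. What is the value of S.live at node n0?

-1

1. n1.tag = 17  [17]
2. n1.hot = true  [true]
3. n3.key = "kk"  [terminal]
4. n2.env = 13  [13]
5. n2.tag = 13  [len(a.key) + 11]
6. n2.live = 11  [11]
7. n1.fin = true  [true]
8. n6.off = 25  [terminal]
9. n5.env = 29  [29]
10. n5.tag = -8  [g.off - 33]
11. n5.live = 24  [g.off - 1]
12. n7.tag = true  [S₁.tag > -9]
13. n8.off = 1  [terminal]
14. n9.mk = true  [terminal]
15. n10.key = "wk"  [terminal]
16. n7.lim = 3  [g.off * 3]
17. n11.mk = true  [terminal]
18. n4.env = 10  [S₁.env * -2 + 68]
19. n4.tag = 3  [(if h.mk then S₁.env else A.lim) - 26]
20. n4.live = 5  [(if h.mk then S₁.live else S₁.env) - 19]
21. n12.mk = false  [terminal]
22. n0.env = 12  [S₁.env + 2]
23. n0.tag = 19  [(if h.mk then S₁.tag else S₁.live) + 14]
24. n0.live = -1  [(if h.mk then S₁.env else S₁.live) - 6]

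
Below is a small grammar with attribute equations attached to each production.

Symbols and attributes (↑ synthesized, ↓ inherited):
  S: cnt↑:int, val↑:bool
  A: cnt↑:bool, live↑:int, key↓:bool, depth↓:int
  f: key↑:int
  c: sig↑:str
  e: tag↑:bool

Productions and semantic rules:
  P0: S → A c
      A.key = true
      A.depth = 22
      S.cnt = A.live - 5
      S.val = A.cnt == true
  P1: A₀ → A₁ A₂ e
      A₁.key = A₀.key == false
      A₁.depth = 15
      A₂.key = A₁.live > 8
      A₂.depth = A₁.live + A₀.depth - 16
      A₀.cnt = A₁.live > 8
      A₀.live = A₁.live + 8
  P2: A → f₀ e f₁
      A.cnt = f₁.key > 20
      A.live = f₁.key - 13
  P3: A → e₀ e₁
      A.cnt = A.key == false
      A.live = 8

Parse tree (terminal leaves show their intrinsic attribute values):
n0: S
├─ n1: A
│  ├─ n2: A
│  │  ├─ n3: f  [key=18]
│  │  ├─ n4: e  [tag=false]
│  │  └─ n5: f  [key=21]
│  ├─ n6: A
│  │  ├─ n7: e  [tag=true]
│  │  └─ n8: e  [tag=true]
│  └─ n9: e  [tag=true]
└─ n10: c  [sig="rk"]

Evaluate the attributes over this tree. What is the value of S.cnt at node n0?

11

1. n1.key = true  [true]
2. n1.depth = 22  [22]
3. n2.key = false  [A₀.key == false]
4. n2.depth = 15  [15]
5. n3.key = 18  [terminal]
6. n4.tag = false  [terminal]
7. n5.key = 21  [terminal]
8. n2.cnt = true  [f₁.key > 20]
9. n2.live = 8  [f₁.key - 13]
10. n6.key = false  [A₁.live > 8]
11. n6.depth = 14  [A₁.live + A₀.depth - 16]
12. n7.tag = true  [terminal]
13. n8.tag = true  [terminal]
14. n6.cnt = true  [A.key == false]
15. n6.live = 8  [8]
16. n9.tag = true  [terminal]
17. n1.cnt = false  [A₁.live > 8]
18. n1.live = 16  [A₁.live + 8]
19. n10.sig = "rk"  [terminal]
20. n0.cnt = 11  [A.live - 5]
21. n0.val = false  [A.cnt == true]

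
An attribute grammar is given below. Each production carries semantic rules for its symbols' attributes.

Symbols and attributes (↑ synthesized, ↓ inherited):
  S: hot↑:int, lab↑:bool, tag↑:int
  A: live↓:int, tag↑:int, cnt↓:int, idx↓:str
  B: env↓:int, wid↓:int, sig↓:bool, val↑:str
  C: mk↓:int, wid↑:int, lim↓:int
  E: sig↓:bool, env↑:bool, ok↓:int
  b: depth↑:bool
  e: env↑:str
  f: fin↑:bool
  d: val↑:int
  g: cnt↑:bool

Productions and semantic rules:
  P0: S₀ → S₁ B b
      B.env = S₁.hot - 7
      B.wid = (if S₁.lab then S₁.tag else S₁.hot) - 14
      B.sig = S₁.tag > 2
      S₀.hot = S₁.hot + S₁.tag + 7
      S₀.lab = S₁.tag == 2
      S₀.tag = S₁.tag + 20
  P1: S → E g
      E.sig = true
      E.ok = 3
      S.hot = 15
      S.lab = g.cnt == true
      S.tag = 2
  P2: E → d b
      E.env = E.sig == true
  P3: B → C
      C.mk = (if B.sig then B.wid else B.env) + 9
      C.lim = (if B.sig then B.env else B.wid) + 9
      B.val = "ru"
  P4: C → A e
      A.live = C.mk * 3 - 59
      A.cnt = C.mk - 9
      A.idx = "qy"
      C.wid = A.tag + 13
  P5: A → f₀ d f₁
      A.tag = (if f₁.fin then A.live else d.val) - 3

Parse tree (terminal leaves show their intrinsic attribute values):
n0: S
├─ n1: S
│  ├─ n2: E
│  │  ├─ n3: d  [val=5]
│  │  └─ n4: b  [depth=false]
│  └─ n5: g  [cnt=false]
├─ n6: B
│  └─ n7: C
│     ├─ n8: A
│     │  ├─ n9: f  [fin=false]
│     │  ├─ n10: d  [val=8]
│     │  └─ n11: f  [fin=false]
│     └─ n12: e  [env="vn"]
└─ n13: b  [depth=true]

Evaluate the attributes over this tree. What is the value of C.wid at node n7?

1. n2.sig = true  [true]
2. n2.ok = 3  [3]
3. n3.val = 5  [terminal]
4. n4.depth = false  [terminal]
5. n2.env = true  [E.sig == true]
6. n5.cnt = false  [terminal]
7. n1.hot = 15  [15]
8. n1.lab = false  [g.cnt == true]
9. n1.tag = 2  [2]
10. n6.env = 8  [S₁.hot - 7]
11. n6.wid = 1  [(if S₁.lab then S₁.tag else S₁.hot) - 14]
12. n6.sig = false  [S₁.tag > 2]
13. n7.mk = 17  [(if B.sig then B.wid else B.env) + 9]
14. n7.lim = 10  [(if B.sig then B.env else B.wid) + 9]
15. n8.live = -8  [C.mk * 3 - 59]
16. n8.cnt = 8  [C.mk - 9]
17. n8.idx = "qy"  ["qy"]
18. n9.fin = false  [terminal]
19. n10.val = 8  [terminal]
20. n11.fin = false  [terminal]
21. n8.tag = 5  [(if f₁.fin then A.live else d.val) - 3]
22. n12.env = "vn"  [terminal]
23. n7.wid = 18  [A.tag + 13]
24. n6.val = "ru"  ["ru"]
25. n13.depth = true  [terminal]
26. n0.hot = 24  [S₁.hot + S₁.tag + 7]
27. n0.lab = true  [S₁.tag == 2]
28. n0.tag = 22  [S₁.tag + 20]

18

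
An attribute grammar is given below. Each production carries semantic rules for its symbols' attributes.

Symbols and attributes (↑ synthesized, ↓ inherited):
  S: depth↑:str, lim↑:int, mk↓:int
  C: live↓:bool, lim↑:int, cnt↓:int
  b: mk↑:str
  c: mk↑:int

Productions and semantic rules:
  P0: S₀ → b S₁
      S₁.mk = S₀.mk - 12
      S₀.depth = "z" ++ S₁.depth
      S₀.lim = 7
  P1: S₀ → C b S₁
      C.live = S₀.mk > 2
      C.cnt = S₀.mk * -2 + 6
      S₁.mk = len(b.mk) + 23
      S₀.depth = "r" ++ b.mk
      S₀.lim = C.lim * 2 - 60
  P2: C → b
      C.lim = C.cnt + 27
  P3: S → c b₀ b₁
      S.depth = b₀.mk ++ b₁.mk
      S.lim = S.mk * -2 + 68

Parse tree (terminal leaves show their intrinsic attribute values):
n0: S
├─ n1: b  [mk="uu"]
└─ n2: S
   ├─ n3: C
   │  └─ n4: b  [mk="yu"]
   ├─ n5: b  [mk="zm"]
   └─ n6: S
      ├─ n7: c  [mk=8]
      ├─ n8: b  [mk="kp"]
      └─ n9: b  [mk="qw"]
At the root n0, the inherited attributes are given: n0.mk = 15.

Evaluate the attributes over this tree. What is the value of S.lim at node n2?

-6

1. n0.mk = 15  [given at root]
2. n1.mk = "uu"  [terminal]
3. n2.mk = 3  [S₀.mk - 12]
4. n3.live = true  [S₀.mk > 2]
5. n3.cnt = 0  [S₀.mk * -2 + 6]
6. n4.mk = "yu"  [terminal]
7. n3.lim = 27  [C.cnt + 27]
8. n5.mk = "zm"  [terminal]
9. n6.mk = 25  [len(b.mk) + 23]
10. n7.mk = 8  [terminal]
11. n8.mk = "kp"  [terminal]
12. n9.mk = "qw"  [terminal]
13. n6.depth = "kpqw"  [b₀.mk ++ b₁.mk]
14. n6.lim = 18  [S.mk * -2 + 68]
15. n2.depth = "rzm"  ["r" ++ b.mk]
16. n2.lim = -6  [C.lim * 2 - 60]
17. n0.depth = "zrzm"  ["z" ++ S₁.depth]
18. n0.lim = 7  [7]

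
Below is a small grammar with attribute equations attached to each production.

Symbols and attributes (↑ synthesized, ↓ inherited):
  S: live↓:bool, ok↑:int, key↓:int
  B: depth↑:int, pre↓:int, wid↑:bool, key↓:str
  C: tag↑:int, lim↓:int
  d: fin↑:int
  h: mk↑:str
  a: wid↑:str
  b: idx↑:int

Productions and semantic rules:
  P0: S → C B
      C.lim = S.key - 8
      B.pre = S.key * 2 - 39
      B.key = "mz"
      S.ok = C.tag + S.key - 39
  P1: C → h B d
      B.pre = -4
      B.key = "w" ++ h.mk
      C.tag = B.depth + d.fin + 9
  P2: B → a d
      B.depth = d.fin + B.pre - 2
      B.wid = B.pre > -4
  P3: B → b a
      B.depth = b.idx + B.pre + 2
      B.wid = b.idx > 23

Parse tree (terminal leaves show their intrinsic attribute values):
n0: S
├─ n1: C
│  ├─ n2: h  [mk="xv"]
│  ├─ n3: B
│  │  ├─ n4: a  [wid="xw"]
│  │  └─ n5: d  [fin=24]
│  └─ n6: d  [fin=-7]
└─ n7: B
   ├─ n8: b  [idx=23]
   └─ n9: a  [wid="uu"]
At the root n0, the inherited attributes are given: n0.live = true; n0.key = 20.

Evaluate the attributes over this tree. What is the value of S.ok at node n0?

1

1. n0.live = true  [given at root]
2. n0.key = 20  [given at root]
3. n1.lim = 12  [S.key - 8]
4. n2.mk = "xv"  [terminal]
5. n3.pre = -4  [-4]
6. n3.key = "wxv"  ["w" ++ h.mk]
7. n4.wid = "xw"  [terminal]
8. n5.fin = 24  [terminal]
9. n3.depth = 18  [d.fin + B.pre - 2]
10. n3.wid = false  [B.pre > -4]
11. n6.fin = -7  [terminal]
12. n1.tag = 20  [B.depth + d.fin + 9]
13. n7.pre = 1  [S.key * 2 - 39]
14. n7.key = "mz"  ["mz"]
15. n8.idx = 23  [terminal]
16. n9.wid = "uu"  [terminal]
17. n7.depth = 26  [b.idx + B.pre + 2]
18. n7.wid = false  [b.idx > 23]
19. n0.ok = 1  [C.tag + S.key - 39]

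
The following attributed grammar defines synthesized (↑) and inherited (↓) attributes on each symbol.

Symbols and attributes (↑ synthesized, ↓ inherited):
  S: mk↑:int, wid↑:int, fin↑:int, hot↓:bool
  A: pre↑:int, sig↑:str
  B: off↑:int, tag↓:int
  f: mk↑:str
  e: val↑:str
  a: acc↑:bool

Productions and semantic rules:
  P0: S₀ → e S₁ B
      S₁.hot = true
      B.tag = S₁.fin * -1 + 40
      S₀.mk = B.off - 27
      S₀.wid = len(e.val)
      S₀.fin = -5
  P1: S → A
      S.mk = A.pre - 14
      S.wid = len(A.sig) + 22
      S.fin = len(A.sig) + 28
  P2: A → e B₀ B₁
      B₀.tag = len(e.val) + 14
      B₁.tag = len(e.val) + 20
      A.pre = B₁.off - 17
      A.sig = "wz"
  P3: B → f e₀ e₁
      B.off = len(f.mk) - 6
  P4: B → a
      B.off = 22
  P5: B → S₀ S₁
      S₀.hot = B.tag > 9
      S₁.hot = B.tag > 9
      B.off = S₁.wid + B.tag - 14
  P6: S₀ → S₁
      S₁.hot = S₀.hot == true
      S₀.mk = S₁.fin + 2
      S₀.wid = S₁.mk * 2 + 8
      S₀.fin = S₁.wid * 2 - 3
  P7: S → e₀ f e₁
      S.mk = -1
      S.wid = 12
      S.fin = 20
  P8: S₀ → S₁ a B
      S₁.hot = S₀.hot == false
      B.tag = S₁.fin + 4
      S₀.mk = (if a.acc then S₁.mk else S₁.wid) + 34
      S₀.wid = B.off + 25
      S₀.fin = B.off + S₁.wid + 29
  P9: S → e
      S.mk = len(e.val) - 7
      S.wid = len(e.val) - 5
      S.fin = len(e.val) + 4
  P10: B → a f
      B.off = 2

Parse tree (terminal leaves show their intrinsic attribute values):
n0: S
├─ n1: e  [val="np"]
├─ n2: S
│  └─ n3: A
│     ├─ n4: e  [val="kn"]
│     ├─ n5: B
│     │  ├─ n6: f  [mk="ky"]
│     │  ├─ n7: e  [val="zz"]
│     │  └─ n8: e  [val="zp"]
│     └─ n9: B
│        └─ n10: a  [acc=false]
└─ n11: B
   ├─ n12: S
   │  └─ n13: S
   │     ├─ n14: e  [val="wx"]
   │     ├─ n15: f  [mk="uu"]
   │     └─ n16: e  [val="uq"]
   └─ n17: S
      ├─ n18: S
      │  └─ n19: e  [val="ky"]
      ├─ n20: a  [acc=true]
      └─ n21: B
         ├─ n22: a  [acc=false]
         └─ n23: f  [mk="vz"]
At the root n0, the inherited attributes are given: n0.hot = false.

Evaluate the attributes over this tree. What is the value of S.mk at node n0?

-4

1. n0.hot = false  [given at root]
2. n1.val = "np"  [terminal]
3. n2.hot = true  [true]
4. n4.val = "kn"  [terminal]
5. n5.tag = 16  [len(e.val) + 14]
6. n6.mk = "ky"  [terminal]
7. n7.val = "zz"  [terminal]
8. n8.val = "zp"  [terminal]
9. n5.off = -4  [len(f.mk) - 6]
10. n9.tag = 22  [len(e.val) + 20]
11. n10.acc = false  [terminal]
12. n9.off = 22  [22]
13. n3.pre = 5  [B₁.off - 17]
14. n3.sig = "wz"  ["wz"]
15. n2.mk = -9  [A.pre - 14]
16. n2.wid = 24  [len(A.sig) + 22]
17. n2.fin = 30  [len(A.sig) + 28]
18. n11.tag = 10  [S₁.fin * -1 + 40]
19. n12.hot = true  [B.tag > 9]
20. n13.hot = true  [S₀.hot == true]
21. n14.val = "wx"  [terminal]
22. n15.mk = "uu"  [terminal]
23. n16.val = "uq"  [terminal]
24. n13.mk = -1  [-1]
25. n13.wid = 12  [12]
26. n13.fin = 20  [20]
27. n12.mk = 22  [S₁.fin + 2]
28. n12.wid = 6  [S₁.mk * 2 + 8]
29. n12.fin = 21  [S₁.wid * 2 - 3]
30. n17.hot = true  [B.tag > 9]
31. n18.hot = false  [S₀.hot == false]
32. n19.val = "ky"  [terminal]
33. n18.mk = -5  [len(e.val) - 7]
34. n18.wid = -3  [len(e.val) - 5]
35. n18.fin = 6  [len(e.val) + 4]
36. n20.acc = true  [terminal]
37. n21.tag = 10  [S₁.fin + 4]
38. n22.acc = false  [terminal]
39. n23.mk = "vz"  [terminal]
40. n21.off = 2  [2]
41. n17.mk = 29  [(if a.acc then S₁.mk else S₁.wid) + 34]
42. n17.wid = 27  [B.off + 25]
43. n17.fin = 28  [B.off + S₁.wid + 29]
44. n11.off = 23  [S₁.wid + B.tag - 14]
45. n0.mk = -4  [B.off - 27]
46. n0.wid = 2  [len(e.val)]
47. n0.fin = -5  [-5]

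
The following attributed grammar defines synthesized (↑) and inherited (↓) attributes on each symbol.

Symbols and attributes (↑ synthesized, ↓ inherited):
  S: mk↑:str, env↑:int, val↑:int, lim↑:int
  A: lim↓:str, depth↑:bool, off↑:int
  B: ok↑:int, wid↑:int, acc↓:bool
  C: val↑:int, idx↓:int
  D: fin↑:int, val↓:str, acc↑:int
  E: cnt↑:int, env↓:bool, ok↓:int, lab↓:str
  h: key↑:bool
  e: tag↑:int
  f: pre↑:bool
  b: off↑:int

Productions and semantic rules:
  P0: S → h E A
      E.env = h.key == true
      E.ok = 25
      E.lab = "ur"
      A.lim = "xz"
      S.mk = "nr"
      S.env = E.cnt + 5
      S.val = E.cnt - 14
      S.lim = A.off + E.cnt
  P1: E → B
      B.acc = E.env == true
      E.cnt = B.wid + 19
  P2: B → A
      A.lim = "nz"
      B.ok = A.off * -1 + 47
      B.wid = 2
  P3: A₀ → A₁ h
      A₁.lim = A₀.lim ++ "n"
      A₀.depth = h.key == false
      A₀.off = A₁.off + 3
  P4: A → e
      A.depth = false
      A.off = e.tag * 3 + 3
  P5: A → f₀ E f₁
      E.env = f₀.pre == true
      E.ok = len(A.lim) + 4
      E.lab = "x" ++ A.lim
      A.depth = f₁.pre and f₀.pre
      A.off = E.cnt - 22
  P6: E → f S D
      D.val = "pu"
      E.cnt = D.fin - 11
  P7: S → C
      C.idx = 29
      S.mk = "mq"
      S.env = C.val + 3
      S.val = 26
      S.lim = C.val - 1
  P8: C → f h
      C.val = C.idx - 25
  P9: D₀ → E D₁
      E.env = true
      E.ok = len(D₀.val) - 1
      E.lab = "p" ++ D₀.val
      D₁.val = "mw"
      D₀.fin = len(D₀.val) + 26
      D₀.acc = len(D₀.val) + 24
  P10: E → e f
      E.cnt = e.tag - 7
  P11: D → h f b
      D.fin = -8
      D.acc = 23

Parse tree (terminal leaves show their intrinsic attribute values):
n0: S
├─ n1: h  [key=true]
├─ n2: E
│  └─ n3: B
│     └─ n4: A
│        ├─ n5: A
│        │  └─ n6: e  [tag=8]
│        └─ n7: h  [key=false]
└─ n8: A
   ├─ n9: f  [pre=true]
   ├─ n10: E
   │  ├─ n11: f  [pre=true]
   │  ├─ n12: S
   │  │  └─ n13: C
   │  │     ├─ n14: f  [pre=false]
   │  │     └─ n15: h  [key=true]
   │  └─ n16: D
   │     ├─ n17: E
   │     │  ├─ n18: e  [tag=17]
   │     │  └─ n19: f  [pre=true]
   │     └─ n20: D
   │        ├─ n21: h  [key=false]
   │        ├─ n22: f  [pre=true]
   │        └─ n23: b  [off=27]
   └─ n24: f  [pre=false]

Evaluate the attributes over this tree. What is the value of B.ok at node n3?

17

1. n1.key = true  [terminal]
2. n2.env = true  [h.key == true]
3. n2.ok = 25  [25]
4. n2.lab = "ur"  ["ur"]
5. n3.acc = true  [E.env == true]
6. n4.lim = "nz"  ["nz"]
7. n5.lim = "nzn"  [A₀.lim ++ "n"]
8. n6.tag = 8  [terminal]
9. n5.depth = false  [false]
10. n5.off = 27  [e.tag * 3 + 3]
11. n7.key = false  [terminal]
12. n4.depth = true  [h.key == false]
13. n4.off = 30  [A₁.off + 3]
14. n3.ok = 17  [A.off * -1 + 47]
15. n3.wid = 2  [2]
16. n2.cnt = 21  [B.wid + 19]
17. n8.lim = "xz"  ["xz"]
18. n9.pre = true  [terminal]
19. n10.env = true  [f₀.pre == true]
20. n10.ok = 6  [len(A.lim) + 4]
21. n10.lab = "xxz"  ["x" ++ A.lim]
22. n11.pre = true  [terminal]
23. n13.idx = 29  [29]
24. n14.pre = false  [terminal]
25. n15.key = true  [terminal]
26. n13.val = 4  [C.idx - 25]
27. n12.mk = "mq"  ["mq"]
28. n12.env = 7  [C.val + 3]
29. n12.val = 26  [26]
30. n12.lim = 3  [C.val - 1]
31. n16.val = "pu"  ["pu"]
32. n17.env = true  [true]
33. n17.ok = 1  [len(D₀.val) - 1]
34. n17.lab = "ppu"  ["p" ++ D₀.val]
35. n18.tag = 17  [terminal]
36. n19.pre = true  [terminal]
37. n17.cnt = 10  [e.tag - 7]
38. n20.val = "mw"  ["mw"]
39. n21.key = false  [terminal]
40. n22.pre = true  [terminal]
41. n23.off = 27  [terminal]
42. n20.fin = -8  [-8]
43. n20.acc = 23  [23]
44. n16.fin = 28  [len(D₀.val) + 26]
45. n16.acc = 26  [len(D₀.val) + 24]
46. n10.cnt = 17  [D.fin - 11]
47. n24.pre = false  [terminal]
48. n8.depth = false  [f₁.pre and f₀.pre]
49. n8.off = -5  [E.cnt - 22]
50. n0.mk = "nr"  ["nr"]
51. n0.env = 26  [E.cnt + 5]
52. n0.val = 7  [E.cnt - 14]
53. n0.lim = 16  [A.off + E.cnt]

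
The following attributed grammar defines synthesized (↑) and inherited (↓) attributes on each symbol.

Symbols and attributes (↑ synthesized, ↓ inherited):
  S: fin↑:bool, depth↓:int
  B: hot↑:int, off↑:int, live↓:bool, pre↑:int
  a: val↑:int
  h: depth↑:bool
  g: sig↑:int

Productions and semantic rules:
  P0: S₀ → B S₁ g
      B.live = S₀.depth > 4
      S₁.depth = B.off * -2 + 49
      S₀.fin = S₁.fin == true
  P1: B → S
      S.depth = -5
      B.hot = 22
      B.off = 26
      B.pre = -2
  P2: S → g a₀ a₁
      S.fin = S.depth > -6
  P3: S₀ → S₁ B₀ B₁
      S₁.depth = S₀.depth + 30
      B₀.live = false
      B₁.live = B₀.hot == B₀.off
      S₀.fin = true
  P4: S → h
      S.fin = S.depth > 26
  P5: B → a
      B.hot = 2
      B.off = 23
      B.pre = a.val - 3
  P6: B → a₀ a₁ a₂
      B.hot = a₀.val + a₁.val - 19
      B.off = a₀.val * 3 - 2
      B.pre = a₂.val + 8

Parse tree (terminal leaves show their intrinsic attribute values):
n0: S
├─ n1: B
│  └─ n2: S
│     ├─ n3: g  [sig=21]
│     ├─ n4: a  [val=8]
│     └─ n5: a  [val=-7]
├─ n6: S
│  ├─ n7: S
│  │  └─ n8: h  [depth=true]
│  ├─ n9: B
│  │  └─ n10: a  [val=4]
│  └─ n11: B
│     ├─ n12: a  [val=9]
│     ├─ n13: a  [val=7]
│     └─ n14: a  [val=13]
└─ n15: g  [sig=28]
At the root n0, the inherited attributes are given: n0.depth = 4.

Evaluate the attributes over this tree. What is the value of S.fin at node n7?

true

1. n0.depth = 4  [given at root]
2. n1.live = false  [S₀.depth > 4]
3. n2.depth = -5  [-5]
4. n3.sig = 21  [terminal]
5. n4.val = 8  [terminal]
6. n5.val = -7  [terminal]
7. n2.fin = true  [S.depth > -6]
8. n1.hot = 22  [22]
9. n1.off = 26  [26]
10. n1.pre = -2  [-2]
11. n6.depth = -3  [B.off * -2 + 49]
12. n7.depth = 27  [S₀.depth + 30]
13. n8.depth = true  [terminal]
14. n7.fin = true  [S.depth > 26]
15. n9.live = false  [false]
16. n10.val = 4  [terminal]
17. n9.hot = 2  [2]
18. n9.off = 23  [23]
19. n9.pre = 1  [a.val - 3]
20. n11.live = false  [B₀.hot == B₀.off]
21. n12.val = 9  [terminal]
22. n13.val = 7  [terminal]
23. n14.val = 13  [terminal]
24. n11.hot = -3  [a₀.val + a₁.val - 19]
25. n11.off = 25  [a₀.val * 3 - 2]
26. n11.pre = 21  [a₂.val + 8]
27. n6.fin = true  [true]
28. n15.sig = 28  [terminal]
29. n0.fin = true  [S₁.fin == true]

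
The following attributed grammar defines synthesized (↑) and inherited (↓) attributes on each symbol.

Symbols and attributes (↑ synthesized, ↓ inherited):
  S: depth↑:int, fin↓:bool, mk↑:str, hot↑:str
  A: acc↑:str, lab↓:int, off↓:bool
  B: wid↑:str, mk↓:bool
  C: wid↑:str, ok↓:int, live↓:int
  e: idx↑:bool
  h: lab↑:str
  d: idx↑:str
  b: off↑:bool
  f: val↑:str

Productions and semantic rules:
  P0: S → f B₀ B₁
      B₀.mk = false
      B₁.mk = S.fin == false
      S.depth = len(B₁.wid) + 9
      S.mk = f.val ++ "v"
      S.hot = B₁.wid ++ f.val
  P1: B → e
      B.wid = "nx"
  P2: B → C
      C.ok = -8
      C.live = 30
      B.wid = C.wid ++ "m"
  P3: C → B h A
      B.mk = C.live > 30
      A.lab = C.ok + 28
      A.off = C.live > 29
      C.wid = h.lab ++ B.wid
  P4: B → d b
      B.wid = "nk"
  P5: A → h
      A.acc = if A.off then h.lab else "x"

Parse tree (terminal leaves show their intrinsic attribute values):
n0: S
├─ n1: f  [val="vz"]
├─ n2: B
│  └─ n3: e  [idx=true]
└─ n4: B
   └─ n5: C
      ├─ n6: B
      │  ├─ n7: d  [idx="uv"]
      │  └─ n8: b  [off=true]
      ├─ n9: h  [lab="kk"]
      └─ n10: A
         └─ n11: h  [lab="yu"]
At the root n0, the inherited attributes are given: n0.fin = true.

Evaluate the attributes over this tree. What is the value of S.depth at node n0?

1. n0.fin = true  [given at root]
2. n1.val = "vz"  [terminal]
3. n2.mk = false  [false]
4. n3.idx = true  [terminal]
5. n2.wid = "nx"  ["nx"]
6. n4.mk = false  [S.fin == false]
7. n5.ok = -8  [-8]
8. n5.live = 30  [30]
9. n6.mk = false  [C.live > 30]
10. n7.idx = "uv"  [terminal]
11. n8.off = true  [terminal]
12. n6.wid = "nk"  ["nk"]
13. n9.lab = "kk"  [terminal]
14. n10.lab = 20  [C.ok + 28]
15. n10.off = true  [C.live > 29]
16. n11.lab = "yu"  [terminal]
17. n10.acc = "yu"  [if A.off then h.lab else "x"]
18. n5.wid = "kknk"  [h.lab ++ B.wid]
19. n4.wid = "kknkm"  [C.wid ++ "m"]
20. n0.depth = 14  [len(B₁.wid) + 9]
21. n0.mk = "vzv"  [f.val ++ "v"]
22. n0.hot = "kknkmvz"  [B₁.wid ++ f.val]

14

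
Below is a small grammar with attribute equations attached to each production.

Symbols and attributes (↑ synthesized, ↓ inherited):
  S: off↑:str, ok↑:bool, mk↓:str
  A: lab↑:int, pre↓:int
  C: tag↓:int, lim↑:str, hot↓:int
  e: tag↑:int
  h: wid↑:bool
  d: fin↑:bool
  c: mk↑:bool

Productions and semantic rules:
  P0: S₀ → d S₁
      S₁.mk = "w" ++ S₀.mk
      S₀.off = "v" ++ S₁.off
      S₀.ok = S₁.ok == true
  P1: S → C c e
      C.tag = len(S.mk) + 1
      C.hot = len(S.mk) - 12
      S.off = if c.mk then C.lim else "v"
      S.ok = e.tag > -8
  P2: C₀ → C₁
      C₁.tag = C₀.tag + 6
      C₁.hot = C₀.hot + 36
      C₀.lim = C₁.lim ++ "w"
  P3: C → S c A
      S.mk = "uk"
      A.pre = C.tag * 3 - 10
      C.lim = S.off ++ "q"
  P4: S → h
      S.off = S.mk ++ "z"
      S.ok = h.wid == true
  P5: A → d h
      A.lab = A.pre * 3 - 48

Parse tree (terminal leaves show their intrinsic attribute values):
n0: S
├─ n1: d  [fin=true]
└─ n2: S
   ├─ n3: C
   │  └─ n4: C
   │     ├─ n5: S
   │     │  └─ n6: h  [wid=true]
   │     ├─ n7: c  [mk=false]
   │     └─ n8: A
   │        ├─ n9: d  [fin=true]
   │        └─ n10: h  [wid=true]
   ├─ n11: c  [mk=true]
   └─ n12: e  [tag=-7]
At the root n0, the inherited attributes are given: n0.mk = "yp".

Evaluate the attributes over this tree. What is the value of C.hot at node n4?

27

1. n0.mk = "yp"  [given at root]
2. n1.fin = true  [terminal]
3. n2.mk = "wyp"  ["w" ++ S₀.mk]
4. n3.tag = 4  [len(S.mk) + 1]
5. n3.hot = -9  [len(S.mk) - 12]
6. n4.tag = 10  [C₀.tag + 6]
7. n4.hot = 27  [C₀.hot + 36]
8. n5.mk = "uk"  ["uk"]
9. n6.wid = true  [terminal]
10. n5.off = "ukz"  [S.mk ++ "z"]
11. n5.ok = true  [h.wid == true]
12. n7.mk = false  [terminal]
13. n8.pre = 20  [C.tag * 3 - 10]
14. n9.fin = true  [terminal]
15. n10.wid = true  [terminal]
16. n8.lab = 12  [A.pre * 3 - 48]
17. n4.lim = "ukzq"  [S.off ++ "q"]
18. n3.lim = "ukzqw"  [C₁.lim ++ "w"]
19. n11.mk = true  [terminal]
20. n12.tag = -7  [terminal]
21. n2.off = "ukzqw"  [if c.mk then C.lim else "v"]
22. n2.ok = true  [e.tag > -8]
23. n0.off = "vukzqw"  ["v" ++ S₁.off]
24. n0.ok = true  [S₁.ok == true]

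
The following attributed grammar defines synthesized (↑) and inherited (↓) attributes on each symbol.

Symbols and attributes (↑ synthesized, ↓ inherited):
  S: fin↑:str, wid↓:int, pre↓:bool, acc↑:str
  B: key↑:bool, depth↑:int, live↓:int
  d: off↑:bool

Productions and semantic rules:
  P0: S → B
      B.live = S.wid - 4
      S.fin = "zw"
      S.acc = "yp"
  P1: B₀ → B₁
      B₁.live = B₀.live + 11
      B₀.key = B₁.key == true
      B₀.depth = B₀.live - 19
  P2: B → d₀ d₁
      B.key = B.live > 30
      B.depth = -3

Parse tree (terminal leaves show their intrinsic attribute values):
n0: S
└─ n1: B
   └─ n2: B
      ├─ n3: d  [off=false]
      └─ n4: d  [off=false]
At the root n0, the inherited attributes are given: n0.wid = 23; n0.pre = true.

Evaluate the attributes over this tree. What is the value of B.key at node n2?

1. n0.wid = 23  [given at root]
2. n0.pre = true  [given at root]
3. n1.live = 19  [S.wid - 4]
4. n2.live = 30  [B₀.live + 11]
5. n3.off = false  [terminal]
6. n4.off = false  [terminal]
7. n2.key = false  [B.live > 30]
8. n2.depth = -3  [-3]
9. n1.key = false  [B₁.key == true]
10. n1.depth = 0  [B₀.live - 19]
11. n0.fin = "zw"  ["zw"]
12. n0.acc = "yp"  ["yp"]

false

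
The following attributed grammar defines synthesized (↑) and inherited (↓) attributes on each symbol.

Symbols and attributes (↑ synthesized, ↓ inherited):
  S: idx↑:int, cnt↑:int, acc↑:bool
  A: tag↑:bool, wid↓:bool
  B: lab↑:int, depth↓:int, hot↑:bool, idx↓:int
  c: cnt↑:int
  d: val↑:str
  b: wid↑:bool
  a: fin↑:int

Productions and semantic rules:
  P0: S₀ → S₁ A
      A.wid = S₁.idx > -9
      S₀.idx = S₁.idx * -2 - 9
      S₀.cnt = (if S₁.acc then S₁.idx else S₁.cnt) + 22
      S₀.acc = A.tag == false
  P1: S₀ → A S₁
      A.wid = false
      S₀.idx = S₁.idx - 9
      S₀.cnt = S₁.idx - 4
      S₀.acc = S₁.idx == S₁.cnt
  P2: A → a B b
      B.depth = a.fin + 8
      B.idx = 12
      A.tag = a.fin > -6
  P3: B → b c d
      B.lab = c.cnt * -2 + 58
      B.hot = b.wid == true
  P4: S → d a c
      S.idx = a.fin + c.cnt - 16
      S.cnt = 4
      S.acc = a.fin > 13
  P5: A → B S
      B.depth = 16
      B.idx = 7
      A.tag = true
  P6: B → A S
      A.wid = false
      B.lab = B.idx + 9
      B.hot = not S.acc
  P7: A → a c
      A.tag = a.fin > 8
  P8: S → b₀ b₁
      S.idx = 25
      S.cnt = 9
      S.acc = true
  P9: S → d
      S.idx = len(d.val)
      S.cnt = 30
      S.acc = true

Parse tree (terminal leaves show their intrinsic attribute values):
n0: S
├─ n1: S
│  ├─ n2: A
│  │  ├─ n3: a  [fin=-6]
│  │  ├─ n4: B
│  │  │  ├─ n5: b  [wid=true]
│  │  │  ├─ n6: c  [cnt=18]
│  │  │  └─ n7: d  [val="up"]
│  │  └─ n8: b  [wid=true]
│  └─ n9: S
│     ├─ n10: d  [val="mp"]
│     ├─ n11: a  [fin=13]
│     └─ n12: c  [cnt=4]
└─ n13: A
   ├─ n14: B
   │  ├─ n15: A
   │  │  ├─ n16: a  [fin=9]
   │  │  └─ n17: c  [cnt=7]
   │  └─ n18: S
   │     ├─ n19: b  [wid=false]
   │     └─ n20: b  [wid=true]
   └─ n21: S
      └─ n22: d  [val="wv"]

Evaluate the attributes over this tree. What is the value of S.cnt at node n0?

1. n2.wid = false  [false]
2. n3.fin = -6  [terminal]
3. n4.depth = 2  [a.fin + 8]
4. n4.idx = 12  [12]
5. n5.wid = true  [terminal]
6. n6.cnt = 18  [terminal]
7. n7.val = "up"  [terminal]
8. n4.lab = 22  [c.cnt * -2 + 58]
9. n4.hot = true  [b.wid == true]
10. n8.wid = true  [terminal]
11. n2.tag = false  [a.fin > -6]
12. n10.val = "mp"  [terminal]
13. n11.fin = 13  [terminal]
14. n12.cnt = 4  [terminal]
15. n9.idx = 1  [a.fin + c.cnt - 16]
16. n9.cnt = 4  [4]
17. n9.acc = false  [a.fin > 13]
18. n1.idx = -8  [S₁.idx - 9]
19. n1.cnt = -3  [S₁.idx - 4]
20. n1.acc = false  [S₁.idx == S₁.cnt]
21. n13.wid = true  [S₁.idx > -9]
22. n14.depth = 16  [16]
23. n14.idx = 7  [7]
24. n15.wid = false  [false]
25. n16.fin = 9  [terminal]
26. n17.cnt = 7  [terminal]
27. n15.tag = true  [a.fin > 8]
28. n19.wid = false  [terminal]
29. n20.wid = true  [terminal]
30. n18.idx = 25  [25]
31. n18.cnt = 9  [9]
32. n18.acc = true  [true]
33. n14.lab = 16  [B.idx + 9]
34. n14.hot = false  [not S.acc]
35. n22.val = "wv"  [terminal]
36. n21.idx = 2  [len(d.val)]
37. n21.cnt = 30  [30]
38. n21.acc = true  [true]
39. n13.tag = true  [true]
40. n0.idx = 7  [S₁.idx * -2 - 9]
41. n0.cnt = 19  [(if S₁.acc then S₁.idx else S₁.cnt) + 22]
42. n0.acc = false  [A.tag == false]

19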